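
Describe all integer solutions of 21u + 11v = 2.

Step 1: Compute gcd(21, 11) = 1.
Since 1 divides 2, solutions exist.

Step 2: Find a particular solution using extended Euclidean algorithm.
We get u₀ = -2, v₀ = 4.
Check: 21*-2 + 11*4 = 2 = 2 ✓

Step 3: Write the general solution.
u = -2 + (11/1)t = -2 + 11t
v = 4 - (21/1)t = 4 - 21t
for any integer t.

u = -2 + 11t, v = 4 - 21t for integer t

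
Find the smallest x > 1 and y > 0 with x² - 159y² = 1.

We seek the smallest positive integers (x, y) with x² - 159y² = 1, i.e., x² = 159y² + 1.
Try successive y values:
y = 1: x² = 159·1² + 1 = 160, not a perfect square
y = 2: x² = 159·2² + 1 = 637, not a perfect square
y = 3: x² = 159·3² + 1 = 1432, not a perfect square
... continuing the search (or via continued fractions) ...
y = 105: x² = 159·105² + 1 = 1752976, x = 1324 ✓

Verify: 1324² - 159·105² = 1752976 - 1752975 = 1 ✓

x = 1324, y = 105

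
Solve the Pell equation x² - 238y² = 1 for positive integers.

We seek the smallest positive integers (x, y) with x² - 238y² = 1, i.e., x² = 238y² + 1.
Try successive y values:
y = 1: x² = 238·1² + 1 = 239, not a perfect square
y = 2: x² = 238·2² + 1 = 953, not a perfect square
y = 3: x² = 238·3² + 1 = 2143, not a perfect square
... continuing the search (or via continued fractions) ...
y = 756: x² = 238·756² + 1 = 136025569, x = 11663 ✓

Verify: 11663² - 238·756² = 136025569 - 136025568 = 1 ✓

x = 11663, y = 756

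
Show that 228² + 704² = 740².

Compute a² + b² = 228² + 704² = 51984 + 495616 = 547600
Compute c² = 740² = 547600
Since 547600 = 547600, confirmed.

Yes, it is a Pythagorean triple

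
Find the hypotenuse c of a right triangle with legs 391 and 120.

c² = a² + b² = 391² + 120² = 152881 + 14400 = 167281
c = sqrt(167281) = 409

409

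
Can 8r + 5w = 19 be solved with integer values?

Step 1: Compute gcd(8, 5).
gcd(8, 5) = 1

Step 2: Check divisibility.
Does 1 divide 19? 19 = 1 x 19, so yes.

By the theorem on linear Diophantine equations, 8r + 5w = 19 has integer solutions if and only if gcd(8, 5) divides 19. Since 1 | 19, solutions exist.

Yes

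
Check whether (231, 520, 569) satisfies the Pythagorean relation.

Compute a² + b²:
231² + 520² = 53361 + 270400 = 323761
Compute c²:
569² = 323761
Since 323761 = 323761, it is a Pythagorean triple.

Yes, it is a Pythagorean triple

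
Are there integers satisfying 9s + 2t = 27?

Step 1: Compute gcd(9, 2).
gcd(9, 2) = 1

Step 2: Check divisibility.
Does 1 divide 27? 27 = 1 x 27, so yes.

By the theorem on linear Diophantine equations, 9s + 2t = 27 has integer solutions if and only if gcd(9, 2) divides 27. Since 1 | 27, solutions exist.

Yes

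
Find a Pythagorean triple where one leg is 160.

We need the other leg and hypotenuse such that 160² + x² = c².
Take x = 78, c = 178: 160² + 78² = 25600 + 6084 = 31684 = 178² ✓
Triple: (78, 160, 178)

(78, 160, 178)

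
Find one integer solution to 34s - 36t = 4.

Step 1: Check solvability.
gcd(34, 36) = 2
Since 2 divides 4, solutions exist.

Step 2: Apply extended Euclidean algorithm to find gcd.
We find integers such that 34*x0 + 36*y0 = 2

Step 3: Scale the particular solution.
Multiply by 4/2 = 2:
s = -2, t = -2

Step 4: Verify.
34*(-2) - 36*(-2) = 4 = 4 ✓

s = -2, t = -2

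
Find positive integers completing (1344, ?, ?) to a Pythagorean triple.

We need the other leg and hypotenuse such that 1344² + x² = c².
Take x = 583, c = 1465: 1344² + 583² = 1806336 + 339889 = 2146225 = 1465² ✓
Triple: (583, 1344, 1465)

(583, 1344, 1465)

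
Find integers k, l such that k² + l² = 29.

We need to find integers k, l > 0 such that k² + l² = 29.
Trying k = 2: l² = 29 - 2² = 29 - 4 = 25
l = 5
Check: 2² + 5² = 4 + 25 = 29 ✓

29 = 2² + 5²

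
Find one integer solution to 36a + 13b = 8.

Step 1: Check solvability.
gcd(36, 13) = 1
Since 1 divides 8, solutions exist.

Step 2: Apply extended Euclidean algorithm to find gcd.
We find integers such that 36*x0 + 13*y0 = 1

Step 3: Scale the particular solution.
Multiply by 8/1 = 8:
a = 32, b = -88

Step 4: Verify.
36*(32) + 13*(-88) = 8 = 8 ✓

a = 32, b = -88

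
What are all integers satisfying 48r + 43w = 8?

Step 1: Compute gcd(48, 43) = 1.
Since 1 divides 8, solutions exist.

Step 2: Find a particular solution using extended Euclidean algorithm.
We get r₀ = -136, w₀ = 152.
Check: 48*-136 + 43*152 = 8 = 8 ✓

Step 3: Write the general solution.
r = -136 + (43/1)t = -136 + 43t
w = 152 - (48/1)t = 152 - 48t
for any integer t.

r = -136 + 43t, w = 152 - 48t for integer t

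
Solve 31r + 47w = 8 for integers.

Step 1: Check solvability.
gcd(31, 47) = 1
Since 1 divides 8, solutions exist.

Step 2: Apply extended Euclidean algorithm to find gcd.
We find integers such that 31*x0 + 47*y0 = 1

Step 3: Scale the particular solution.
Multiply by 8/1 = 8:
r = -24, w = 16

Step 4: Verify.
31*(-24) + 47*(16) = 8 = 8 ✓

r = -24, w = 16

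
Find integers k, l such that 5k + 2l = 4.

Step 1: Check solvability.
gcd(5, 2) = 1
Since 1 divides 4, solutions exist.

Step 2: Apply extended Euclidean algorithm to find gcd.
We find integers such that 5*x0 + 2*y0 = 1

Step 3: Scale the particular solution.
Multiply by 4/1 = 4:
k = 4, l = -8

Step 4: Verify.
5*(4) + 2*(-8) = 4 = 4 ✓

k = 4, l = -8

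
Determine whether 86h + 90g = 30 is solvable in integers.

Step 1: Compute gcd(86, 90).
gcd(86, 90) = 2

Step 2: Check divisibility.
Does 2 divide 30? 30 = 2 x 15, so yes.

By the theorem on linear Diophantine equations, 86h + 90g = 30 has integer solutions if and only if gcd(86, 90) divides 30. Since 2 | 30, solutions exist.

Yes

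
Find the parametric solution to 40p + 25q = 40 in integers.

Step 1: Compute gcd(40, 25) = 5.
Since 5 divides 40, solutions exist.

Step 2: Find a particular solution using extended Euclidean algorithm.
We get p₀ = 16, q₀ = -24.
Check: 40*16 + 25*-24 = 40 = 40 ✓

Step 3: Write the general solution.
p = 16 + (25/5)t = 16 + 5t
q = -24 - (40/5)t = -24 - 8t
for any integer t.

p = 16 + 5t, q = -24 - 8t for integer t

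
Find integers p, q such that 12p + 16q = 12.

Step 1: Check solvability.
gcd(12, 16) = 4
Since 4 divides 12, solutions exist.

Step 2: Apply extended Euclidean algorithm to find gcd.
We find integers such that 12*x0 + 16*y0 = 4

Step 3: Scale the particular solution.
Multiply by 12/4 = 3:
p = -3, q = 3

Step 4: Verify.
12*(-3) + 16*(3) = 12 = 12 ✓

p = -3, q = 3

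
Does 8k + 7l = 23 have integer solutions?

Step 1: Compute gcd(8, 7).
gcd(8, 7) = 1

Step 2: Check divisibility.
Does 1 divide 23? 23 = 1 x 23, so yes.

By the theorem on linear Diophantine equations, 8k + 7l = 23 has integer solutions if and only if gcd(8, 7) divides 23. Since 1 | 23, solutions exist.

Yes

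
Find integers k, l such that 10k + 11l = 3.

Step 1: Check solvability.
gcd(10, 11) = 1
Since 1 divides 3, solutions exist.

Step 2: Apply extended Euclidean algorithm to find gcd.
We find integers such that 10*x0 + 11*y0 = 1

Step 3: Scale the particular solution.
Multiply by 3/1 = 3:
k = -3, l = 3

Step 4: Verify.
10*(-3) + 11*(3) = 3 = 3 ✓

k = -3, l = 3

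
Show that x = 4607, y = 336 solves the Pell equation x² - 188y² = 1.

Compute x² = 4607² = 21224449
Compute 188y² = 188·336² = 188·112896 = 21224448
x² - 188y² = 21224449 - 21224448 = 1
Since this equals 1, (4607, 336) is a solution.

Yes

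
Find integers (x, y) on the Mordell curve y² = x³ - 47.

Try small integer x values and check whether x³ - 47 is a perfect square.
x = 12: x³ - 47 = 12³ - 47 = 1728 - 47 = 1681
Is 1681 a perfect square? 41² = 1681 ✓
So (x, y) = (12, -41) is a solution.

x = 12, y = -41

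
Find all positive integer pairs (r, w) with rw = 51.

The positive divisors of 51 are: 1, 3, 17, 51.
Each divisor d gives the pair (d, 51/d):
(1, 51), (3, 17), (17, 3), (51, 1)

(1, 51), (3, 17), (17, 3), (51, 1)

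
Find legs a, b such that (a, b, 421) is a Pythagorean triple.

We need a² + b² = 421² = 177241.
Trying: 29² + 420² = 841 + 176400 = 177241 ✓

(29, 420, 421)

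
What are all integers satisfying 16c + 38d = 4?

Step 1: Compute gcd(16, 38) = 2.
Since 2 divides 4, solutions exist.

Step 2: Find a particular solution using extended Euclidean algorithm.
We get c₀ = -14, d₀ = 6.
Check: 16*-14 + 38*6 = 4 = 4 ✓

Step 3: Write the general solution.
c = -14 + (38/2)t = -14 + 19t
d = 6 - (16/2)t = 6 - 8t
for any integer t.

c = -14 + 19t, d = 6 - 8t for integer t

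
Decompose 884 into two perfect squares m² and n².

We need to find integers m, n > 0 such that m² + n² = 884.
Trying m = 10: n² = 884 - 10² = 884 - 100 = 784
n = 28
Check: 10² + 28² = 100 + 784 = 884 ✓

884 = 10² + 28²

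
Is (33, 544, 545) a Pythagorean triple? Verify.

Compute a² + b² = 33² + 544² = 1089 + 295936 = 297025
Compute c² = 545² = 297025
Since 297025 = 297025, confirmed.

Yes, it is a Pythagorean triple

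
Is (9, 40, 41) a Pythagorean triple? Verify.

Compute a² + b² = 9² + 40² = 81 + 1600 = 1681
Compute c² = 41² = 1681
Since 1681 = 1681, confirmed.

Yes, it is a Pythagorean triple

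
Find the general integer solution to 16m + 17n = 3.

Step 1: Compute gcd(16, 17) = 1.
Since 1 divides 3, solutions exist.

Step 2: Find a particular solution using extended Euclidean algorithm.
We get m₀ = -3, n₀ = 3.
Check: 16*-3 + 17*3 = 3 = 3 ✓

Step 3: Write the general solution.
m = -3 + (17/1)t = -3 + 17t
n = 3 - (16/1)t = 3 - 16t
for any integer t.

m = -3 + 17t, n = 3 - 16t for integer t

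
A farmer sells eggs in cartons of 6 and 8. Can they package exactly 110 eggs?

We need non-negative a, b with 6a + 8b = 110.
gcd(6, 8) = 2 divides 110.
Try a = 1: 8b = 110 - 6 = 104, so b = 13.
One way: 1 cartons of 6 and 13 cartons of 8.

Yes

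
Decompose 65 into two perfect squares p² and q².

We need to find integers p, q > 0 such that p² + q² = 65.
Trying p = 1: q² = 65 - 1² = 65 - 1 = 64
q = 8
Check: 1² + 8² = 1 + 64 = 65 ✓

65 = 1² + 8²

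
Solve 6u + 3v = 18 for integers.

Step 1: Check solvability.
gcd(6, 3) = 3
Since 3 divides 18, solutions exist.

Step 2: Apply extended Euclidean algorithm to find gcd.
We find integers such that 6*x0 + 3*y0 = 3

Step 3: Scale the particular solution.
Multiply by 18/3 = 6:
u = 0, v = 6

Step 4: Verify.
6*(0) + 3*(6) = 18 = 18 ✓

u = 0, v = 6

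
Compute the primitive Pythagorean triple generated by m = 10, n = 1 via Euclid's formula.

a = m² - n² = 10² - 1² = 100 - 1 = 99
b = 2mn = 2·10·1 = 20
c = m² + n² = 100 + 1 = 101
Verify: 99² + 20² = 9801 + 400 = 10201 = 101² ✓

(99, 20, 101)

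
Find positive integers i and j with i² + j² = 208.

We need to find integers i, j > 0 such that i² + j² = 208.
Trying i = 8: j² = 208 - 8² = 208 - 64 = 144
j = 12
Check: 8² + 12² = 64 + 144 = 208 ✓

208 = 8² + 12²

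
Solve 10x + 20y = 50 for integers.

Step 1: Check solvability.
gcd(10, 20) = 10
Since 10 divides 50, solutions exist.

Step 2: Apply extended Euclidean algorithm to find gcd.
We find integers such that 10*x0 + 20*y0 = 10

Step 3: Scale the particular solution.
Multiply by 50/10 = 5:
x = 5, y = 0

Step 4: Verify.
10*(5) + 20*(0) = 50 = 50 ✓

x = 5, y = 0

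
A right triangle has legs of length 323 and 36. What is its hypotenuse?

c² = a² + b² = 323² + 36² = 104329 + 1296 = 105625
c = 325

325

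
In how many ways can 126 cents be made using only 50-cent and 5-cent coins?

We need non-negative integers (x, y) with 50x + 5y = 126.
For each x from 0 to 2, check if (126 - 50x) is a non-negative multiple of 5.
Solutions (x, y): none
Count: 0

0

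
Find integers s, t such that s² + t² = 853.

We need to find integers s, t > 0 such that s² + t² = 853.
Trying s = 18: t² = 853 - 18² = 853 - 324 = 529
t = 23
Check: 18² + 23² = 324 + 529 = 853 ✓

853 = 18² + 23²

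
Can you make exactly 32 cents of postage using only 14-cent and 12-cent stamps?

We need non-negative x, y with 14x + 12y = 32.
gcd(14, 12) = 2 divides 32, so integer solutions exist, but checking x = 0..2 shows none with y ≥ 0.
So 32 cannot be made with non-negative stamp counts.

No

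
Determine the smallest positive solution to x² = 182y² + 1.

We seek the smallest positive integers (x, y) with x² - 182y² = 1, i.e., x² = 182y² + 1.
Try successive y values:
y = 1: x² = 182·1² + 1 = 183, not a perfect square
y = 2: x² = 182·2² + 1 = 729, x = 27 ✓

Verify: 27² - 182·2² = 729 - 728 = 1 ✓

x = 27, y = 2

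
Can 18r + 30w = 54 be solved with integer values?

Step 1: Compute gcd(18, 30).
gcd(18, 30) = 6

Step 2: Check divisibility.
Does 6 divide 54? 54 = 6 x 9, so yes.

By the theorem on linear Diophantine equations, 18r + 30w = 54 has integer solutions if and only if gcd(18, 30) divides 54. Since 6 | 54, solutions exist.

Yes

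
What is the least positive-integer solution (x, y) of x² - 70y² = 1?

We seek the smallest positive integers (x, y) with x² - 70y² = 1, i.e., x² = 70y² + 1.
Try successive y values:
y = 1: x² = 70·1² + 1 = 71, not a perfect square
y = 2: x² = 70·2² + 1 = 281, not a perfect square
y = 3: x² = 70·3² + 1 = 631, not a perfect square
... continuing the search (or via continued fractions) ...
y = 30: x² = 70·30² + 1 = 63001, x = 251 ✓

Verify: 251² - 70·30² = 63001 - 63000 = 1 ✓

x = 251, y = 30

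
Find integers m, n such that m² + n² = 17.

We need to find integers m, n > 0 such that m² + n² = 17.
Trying m = 1: n² = 17 - 1² = 17 - 1 = 16
n = 4
Check: 1² + 4² = 1 + 16 = 17 ✓

17 = 1² + 4²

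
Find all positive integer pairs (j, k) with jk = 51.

The positive divisors of 51 are: 1, 3, 17, 51.
Each divisor d gives the pair (d, 51/d):
(1, 51), (3, 17), (17, 3), (51, 1)

(1, 51), (3, 17), (17, 3), (51, 1)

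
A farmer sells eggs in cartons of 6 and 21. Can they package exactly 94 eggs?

We need non-negative a, b with 6a + 21b = 94.
gcd(6, 21) = 3, and 3 does not divide 94.
No integer solutions exist.

No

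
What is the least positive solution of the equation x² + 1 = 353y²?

We need x² = 353y² - 1. Try successive y:
y = 1: x² = 353·1² - 1 = 352, not a perfect square
y = 2: x² = 353·2² - 1 = 1411, not a perfect square
y = 3: x² = 353·3² - 1 = 3176, not a perfect square
...
y = 3793: x² = 353·3793² - 1 = 5078557696 = 71264² ✓
Check: 71264² - 353·3793² = 5078557696 - 5078557697 = -1 ✓

x = 71264, y = 3793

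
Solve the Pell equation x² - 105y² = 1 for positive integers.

We seek the smallest positive integers (x, y) with x² - 105y² = 1, i.e., x² = 105y² + 1.
Try successive y values:
y = 1: x² = 105·1² + 1 = 106, not a perfect square
y = 2: x² = 105·2² + 1 = 421, not a perfect square
y = 3: x² = 105·3² + 1 = 946, not a perfect square
... continuing the search (or via continued fractions) ...
y = 4: x² = 105·4² + 1 = 1681, x = 41 ✓

Verify: 41² - 105·4² = 1681 - 1680 = 1 ✓

x = 41, y = 4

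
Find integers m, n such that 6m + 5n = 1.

Step 1: Check solvability.
gcd(6, 5) = 1
Since 1 divides 1, solutions exist.

Step 2: Apply extended Euclidean algorithm to find gcd.
We find integers such that 6*x0 + 5*y0 = 1

Step 3: Scale the particular solution.
Multiply by 1/1 = 1:
m = 1, n = -1

Step 4: Verify.
6*(1) + 5*(-1) = 1 = 1 ✓

m = 1, n = -1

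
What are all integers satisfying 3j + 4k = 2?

Step 1: Compute gcd(3, 4) = 1.
Since 1 divides 2, solutions exist.

Step 2: Find a particular solution using extended Euclidean algorithm.
We get j₀ = -2, k₀ = 2.
Check: 3*-2 + 4*2 = 2 = 2 ✓

Step 3: Write the general solution.
j = -2 + (4/1)t = -2 + 4t
k = 2 - (3/1)t = 2 - 3t
for any integer t.

j = -2 + 4t, k = 2 - 3t for integer t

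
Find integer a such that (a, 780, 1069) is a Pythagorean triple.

a² = c² - b² = 1069² - 780² = 1142761 - 608400 = 534361
a = sqrt(534361) = 731

731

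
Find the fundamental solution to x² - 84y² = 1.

We seek the smallest positive integers (x, y) with x² - 84y² = 1, i.e., x² = 84y² + 1.
Try successive y values:
y = 1: x² = 84·1² + 1 = 85, not a perfect square
y = 2: x² = 84·2² + 1 = 337, not a perfect square
y = 3: x² = 84·3² + 1 = 757, not a perfect square
... continuing the search (or via continued fractions) ...
y = 6: x² = 84·6² + 1 = 3025, x = 55 ✓

Verify: 55² - 84·6² = 3025 - 3024 = 1 ✓

x = 55, y = 6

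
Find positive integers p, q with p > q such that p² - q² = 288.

Factor: p² - q² = (p+q)(p-q) = 288.
We need two factors of 288 with the same parity.
Use p+q = 144 and p-q = 2 (product 144·2 = 288).
Adding: 2p = 146, so p = 73.
Subtracting: 2q = 142, so q = 71.
Check: 73² - 71² = 5329 - 5041 = 288 ✓

p = 73, q = 71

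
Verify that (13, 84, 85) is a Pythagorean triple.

Compute a² + b²:
13² + 84² = 169 + 7056 = 7225
Compute c²:
85² = 7225
Since 7225 = 7225, it is a Pythagorean triple.

Yes, it is a Pythagorean triple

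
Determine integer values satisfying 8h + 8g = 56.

Step 1: Check solvability.
gcd(8, 8) = 8
Since 8 divides 56, solutions exist.

Step 2: Apply extended Euclidean algorithm to find gcd.
We find integers such that 8*x0 + 8*y0 = 8

Step 3: Scale the particular solution.
Multiply by 56/8 = 7:
h = 0, g = 7

Step 4: Verify.
8*(0) + 8*(7) = 56 = 56 ✓

h = 0, g = 7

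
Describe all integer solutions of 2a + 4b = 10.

Step 1: Compute gcd(2, 4) = 2.
Since 2 divides 10, solutions exist.

Step 2: Find a particular solution using extended Euclidean algorithm.
We get a₀ = 5, b₀ = 0.
Check: 2*5 + 4*0 = 10 = 10 ✓

Step 3: Write the general solution.
a = 5 + (4/2)t = 5 + 2t
b = 0 - (2/2)t = 0 - 1t
for any integer t.

a = 5 + 2t, b = 0 - 1t for integer t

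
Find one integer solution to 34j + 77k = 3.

Step 1: Check solvability.
gcd(34, 77) = 1
Since 1 divides 3, solutions exist.

Step 2: Apply extended Euclidean algorithm to find gcd.
We find integers such that 34*x0 + 77*y0 = 1

Step 3: Scale the particular solution.
Multiply by 3/1 = 3:
j = 102, k = -45

Step 4: Verify.
34*(102) + 77*(-45) = 3 = 3 ✓

j = 102, k = -45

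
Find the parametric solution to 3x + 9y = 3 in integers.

Step 1: Compute gcd(3, 9) = 3.
Since 3 divides 3, solutions exist.

Step 2: Find a particular solution using extended Euclidean algorithm.
We get x₀ = 1, y₀ = 0.
Check: 3*1 + 9*0 = 3 = 3 ✓

Step 3: Write the general solution.
x = 1 + (9/3)t = 1 + 3t
y = 0 - (3/3)t = 0 - 1t
for any integer t.

x = 1 + 3t, y = 0 - 1t for integer t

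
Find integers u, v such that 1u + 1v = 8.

Step 1: Check solvability.
gcd(1, 1) = 1
Since 1 divides 8, solutions exist.

Step 2: Apply extended Euclidean algorithm to find gcd.
We find integers such that 1*x0 + 1*y0 = 1

Step 3: Scale the particular solution.
Multiply by 8/1 = 8:
u = 0, v = 8

Step 4: Verify.
1*(0) + 1*(8) = 8 = 8 ✓

u = 0, v = 8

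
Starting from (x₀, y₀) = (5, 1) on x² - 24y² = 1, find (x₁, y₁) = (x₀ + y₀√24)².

Solutions to x² - Dy² = 1 are generated by powers of (x₀ + y₀√D).
The next solution satisfies x₁ + y₁√24 = (x₀ + y₀√24)², giving:
x₁ = x₀² + 24y₀² = 5² + 24·1² = 25 + 24 = 49
y₁ = 2x₀y₀ = 2·5·1 = 10

Verify: 49² - 24·10² = 2401 - 2400 = 1 ✓

x = 49, y = 10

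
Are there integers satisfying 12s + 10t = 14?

Step 1: Compute gcd(12, 10).
gcd(12, 10) = 2

Step 2: Check divisibility.
Does 2 divide 14? 14 = 2 x 7, so yes.

By the theorem on linear Diophantine equations, 12s + 10t = 14 has integer solutions if and only if gcd(12, 10) divides 14. Since 2 | 14, solutions exist.

Yes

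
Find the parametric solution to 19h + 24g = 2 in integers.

Step 1: Compute gcd(19, 24) = 1.
Since 1 divides 2, solutions exist.

Step 2: Find a particular solution using extended Euclidean algorithm.
We get h₀ = -10, g₀ = 8.
Check: 19*-10 + 24*8 = 2 = 2 ✓

Step 3: Write the general solution.
h = -10 + (24/1)t = -10 + 24t
g = 8 - (19/1)t = 8 - 19t
for any integer t.

h = -10 + 24t, g = 8 - 19t for integer t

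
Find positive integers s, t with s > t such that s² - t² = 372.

Factor: s² - t² = (s+t)(s-t) = 372.
We need two factors of 372 with the same parity.
Use s+t = 186 and s-t = 2 (product 186·2 = 372).
Adding: 2s = 188, so s = 94.
Subtracting: 2t = 184, so t = 92.
Check: 94² - 92² = 8836 - 8464 = 372 ✓

s = 94, t = 92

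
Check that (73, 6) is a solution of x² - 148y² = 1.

Compute x² = 73² = 5329
Compute 148y² = 148·6² = 148·36 = 5328
x² - 148y² = 5329 - 5328 = 1
Since this equals 1, (73, 6) is a solution.

Yes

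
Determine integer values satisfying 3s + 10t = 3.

Step 1: Check solvability.
gcd(3, 10) = 1
Since 1 divides 3, solutions exist.

Step 2: Apply extended Euclidean algorithm to find gcd.
We find integers such that 3*x0 + 10*y0 = 1

Step 3: Scale the particular solution.
Multiply by 3/1 = 3:
s = -9, t = 3

Step 4: Verify.
3*(-9) + 10*(3) = 3 = 3 ✓

s = -9, t = 3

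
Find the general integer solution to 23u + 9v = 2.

Step 1: Compute gcd(23, 9) = 1.
Since 1 divides 2, solutions exist.

Step 2: Find a particular solution using extended Euclidean algorithm.
We get u₀ = 4, v₀ = -10.
Check: 23*4 + 9*-10 = 2 = 2 ✓

Step 3: Write the general solution.
u = 4 + (9/1)t = 4 + 9t
v = -10 - (23/1)t = -10 - 23t
for any integer t.

u = 4 + 9t, v = -10 - 23t for integer t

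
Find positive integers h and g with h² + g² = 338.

We need to find integers h, g > 0 such that h² + g² = 338.
Trying h = 7: g² = 338 - 7² = 338 - 49 = 289
g = 17
Check: 7² + 17² = 49 + 289 = 338 ✓

338 = 7² + 17²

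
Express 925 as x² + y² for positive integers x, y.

We need to find integers x, y > 0 such that x² + y² = 925.
Trying x = 5: y² = 925 - 5² = 925 - 25 = 900
y = 30
Check: 5² + 30² = 25 + 900 = 925 ✓

925 = 5² + 30²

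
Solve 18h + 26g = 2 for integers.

Step 1: Check solvability.
gcd(18, 26) = 2
Since 2 divides 2, solutions exist.

Step 2: Apply extended Euclidean algorithm to find gcd.
We find integers such that 18*x0 + 26*y0 = 2

Step 3: Scale the particular solution.
Multiply by 2/2 = 1:
h = 3, g = -2

Step 4: Verify.
18*(3) + 26*(-2) = 2 = 2 ✓

h = 3, g = -2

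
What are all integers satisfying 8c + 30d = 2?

Step 1: Compute gcd(8, 30) = 2.
Since 2 divides 2, solutions exist.

Step 2: Find a particular solution using extended Euclidean algorithm.
We get c₀ = 4, d₀ = -1.
Check: 8*4 + 30*-1 = 2 = 2 ✓

Step 3: Write the general solution.
c = 4 + (30/2)t = 4 + 15t
d = -1 - (8/2)t = -1 - 4t
for any integer t.

c = 4 + 15t, d = -1 - 4t for integer t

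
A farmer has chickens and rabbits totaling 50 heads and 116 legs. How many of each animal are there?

Let c = chickens, r = rabbits.
Heads: c + r = 50
Legs: 2c + 4r = 116
From the first equation, c = 50 - r. Substitute:
2(50 - r) + 4r = 116
100 + 2r = 116
r = (116 - 100)/2 = 8
c = 50 - 8 = 42

Chickens: 42, Rabbits: 8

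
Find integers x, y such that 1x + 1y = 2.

Step 1: Check solvability.
gcd(1, 1) = 1
Since 1 divides 2, solutions exist.

Step 2: Apply extended Euclidean algorithm to find gcd.
We find integers such that 1*x0 + 1*y0 = 1

Step 3: Scale the particular solution.
Multiply by 2/1 = 2:
x = 0, y = 2

Step 4: Verify.
1*(0) + 1*(2) = 2 = 2 ✓

x = 0, y = 2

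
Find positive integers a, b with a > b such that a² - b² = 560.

Factor: a² - b² = (a+b)(a-b) = 560.
We need two factors of 560 with the same parity.
Use a+b = 280 and a-b = 2 (product 280·2 = 560).
Adding: 2a = 282, so a = 141.
Subtracting: 2b = 278, so b = 139.
Check: 141² - 139² = 19881 - 19321 = 560 ✓

a = 141, b = 139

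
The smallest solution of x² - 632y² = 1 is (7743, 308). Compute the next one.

Solutions to x² - Dy² = 1 are generated by powers of (x₀ + y₀√D).
The next solution satisfies x₁ + y₁√632 = (x₀ + y₀√632)², giving:
x₁ = x₀² + 632y₀² = 7743² + 632·308² = 59954049 + 59954048 = 119908097
y₁ = 2x₀y₀ = 2·7743·308 = 4769688

Verify: 119908097² - 632·4769688² = 14377951726161409 - 14377951726161408 = 1 ✓

x = 119908097, y = 4769688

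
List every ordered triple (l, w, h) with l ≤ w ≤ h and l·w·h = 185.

Iterate l from 1 to ⌊185^(1/3)⌋. For each l dividing 185, iterate w ≥ l with w dividing 185/l, and set h = 185/(l·w).
Triples found (2): (1×1×185), (1×5×37)

(1×1×185), (1×5×37)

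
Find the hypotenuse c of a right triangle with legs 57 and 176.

c² = a² + b² = 57² + 176² = 3249 + 30976 = 34225
c = 185

185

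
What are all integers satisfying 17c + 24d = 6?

Step 1: Compute gcd(17, 24) = 1.
Since 1 divides 6, solutions exist.

Step 2: Find a particular solution using extended Euclidean algorithm.
We get c₀ = -42, d₀ = 30.
Check: 17*-42 + 24*30 = 6 = 6 ✓

Step 3: Write the general solution.
c = -42 + (24/1)t = -42 + 24t
d = 30 - (17/1)t = 30 - 17t
for any integer t.

c = -42 + 24t, d = 30 - 17t for integer t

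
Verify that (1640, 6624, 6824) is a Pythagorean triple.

Compute a² + b² = 1640² + 6624² = 2689600 + 43877376 = 46566976
Compute c² = 6824² = 46566976
Since 46566976 = 46566976, confirmed.

Yes, it is a Pythagorean triple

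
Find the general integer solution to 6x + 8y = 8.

Step 1: Compute gcd(6, 8) = 2.
Since 2 divides 8, solutions exist.

Step 2: Find a particular solution using extended Euclidean algorithm.
We get x₀ = -4, y₀ = 4.
Check: 6*-4 + 8*4 = 8 = 8 ✓

Step 3: Write the general solution.
x = -4 + (8/2)t = -4 + 4t
y = 4 - (6/2)t = 4 - 3t
for any integer t.

x = -4 + 4t, y = 4 - 3t for integer t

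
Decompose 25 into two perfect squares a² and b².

We need to find integers a, b > 0 such that a² + b² = 25.
Trying a = 3: b² = 25 - 3² = 25 - 9 = 16
b = 4
Check: 3² + 4² = 9 + 16 = 25 ✓

25 = 3² + 4²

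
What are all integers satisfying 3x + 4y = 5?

Step 1: Compute gcd(3, 4) = 1.
Since 1 divides 5, solutions exist.

Step 2: Find a particular solution using extended Euclidean algorithm.
We get x₀ = -5, y₀ = 5.
Check: 3*-5 + 4*5 = 5 = 5 ✓

Step 3: Write the general solution.
x = -5 + (4/1)t = -5 + 4t
y = 5 - (3/1)t = 5 - 3t
for any integer t.

x = -5 + 4t, y = 5 - 3t for integer t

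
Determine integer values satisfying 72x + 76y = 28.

Step 1: Check solvability.
gcd(72, 76) = 4
Since 4 divides 28, solutions exist.

Step 2: Apply extended Euclidean algorithm to find gcd.
We find integers such that 72*x0 + 76*y0 = 4

Step 3: Scale the particular solution.
Multiply by 28/4 = 7:
x = -7, y = 7

Step 4: Verify.
72*(-7) + 76*(7) = 28 = 28 ✓

x = -7, y = 7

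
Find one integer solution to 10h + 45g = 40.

Step 1: Check solvability.
gcd(10, 45) = 5
Since 5 divides 40, solutions exist.

Step 2: Apply extended Euclidean algorithm to find gcd.
We find integers such that 10*x0 + 45*y0 = 5

Step 3: Scale the particular solution.
Multiply by 40/5 = 8:
h = -32, g = 8

Step 4: Verify.
10*(-32) + 45*(8) = 40 = 40 ✓

h = -32, g = 8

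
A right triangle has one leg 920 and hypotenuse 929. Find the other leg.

a² = c² - b² = 863041 - 846400 = 16641
a = 129

129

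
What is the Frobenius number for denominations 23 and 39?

For two coprime denominations a and b, the Frobenius number (largest value not representable as a non-negative combination) is ab - a - b.
Here gcd(23, 39) = 1, so they are coprime.
F(23, 39) = 23·39 - 23 - 39 = 897 - 62 = 835

835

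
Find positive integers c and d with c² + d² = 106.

We need to find integers c, d > 0 such that c² + d² = 106.
Trying c = 5: d² = 106 - 5² = 106 - 25 = 81
d = 9
Check: 5² + 9² = 25 + 81 = 106 ✓

106 = 5² + 9²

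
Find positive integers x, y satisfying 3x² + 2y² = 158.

Try small values of x and check whether (158 - 3x²)/2 is a perfect square.
x = 6: 3·6² = 108, so 2y² = 158 - 108 = 50, giving y² = 25, y = 5.
Check: 3·6² + 2·5² = 108 + 50 = 158 ✓

x = 6, y = 5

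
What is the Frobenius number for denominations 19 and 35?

For two coprime denominations a and b, the Frobenius number (largest value not representable as a non-negative combination) is ab - a - b.
Here gcd(19, 35) = 1, so they are coprime.
F(19, 35) = 19·35 - 19 - 35 = 665 - 54 = 611

611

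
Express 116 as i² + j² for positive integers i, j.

We need to find integers i, j > 0 such that i² + j² = 116.
Trying i = 4: j² = 116 - 4² = 116 - 16 = 100
j = 10
Check: 4² + 10² = 16 + 100 = 116 ✓

116 = 4² + 10²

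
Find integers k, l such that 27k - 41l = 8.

Step 1: Check solvability.
gcd(27, 41) = 1
Since 1 divides 8, solutions exist.

Step 2: Apply extended Euclidean algorithm to find gcd.
We find integers such that 27*x0 + 41*y0 = 1

Step 3: Scale the particular solution.
Multiply by 8/1 = 8:
k = -24, l = -16

Step 4: Verify.
27*(-24) - 41*(-16) = 8 = 8 ✓

k = -24, l = -16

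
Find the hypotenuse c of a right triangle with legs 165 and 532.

c² = a² + b² = 165² + 532² = 27225 + 283024 = 310249
c = 557

557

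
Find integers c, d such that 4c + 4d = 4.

Step 1: Check solvability.
gcd(4, 4) = 4
Since 4 divides 4, solutions exist.

Step 2: Apply extended Euclidean algorithm to find gcd.
We find integers such that 4*x0 + 4*y0 = 4

Step 3: Scale the particular solution.
Multiply by 4/4 = 1:
c = 0, d = 1

Step 4: Verify.
4*(0) + 4*(1) = 4 = 4 ✓

c = 0, d = 1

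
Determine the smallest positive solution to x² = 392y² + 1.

We seek the smallest positive integers (x, y) with x² - 392y² = 1, i.e., x² = 392y² + 1.
Try successive y values:
y = 1: x² = 392·1² + 1 = 393, not a perfect square
y = 2: x² = 392·2² + 1 = 1569, not a perfect square
y = 3: x² = 392·3² + 1 = 3529, not a perfect square
... continuing the search (or via continued fractions) ...
y = 5: x² = 392·5² + 1 = 9801, x = 99 ✓

Verify: 99² - 392·5² = 9801 - 9800 = 1 ✓

x = 99, y = 5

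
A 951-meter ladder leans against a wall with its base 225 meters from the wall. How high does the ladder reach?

The ladder, wall, and ground form a right triangle with hypotenuse 951 and one leg 225.
By the Pythagorean theorem: h² = 951² - 225² = 904401 - 50625 = 853776
h = √853776 = 924 meters

924 meters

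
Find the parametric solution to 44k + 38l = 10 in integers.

Step 1: Compute gcd(44, 38) = 2.
Since 2 divides 10, solutions exist.

Step 2: Find a particular solution using extended Euclidean algorithm.
We get k₀ = -30, l₀ = 35.
Check: 44*-30 + 38*35 = 10 = 10 ✓

Step 3: Write the general solution.
k = -30 + (38/2)t = -30 + 19t
l = 35 - (44/2)t = 35 - 22t
for any integer t.

k = -30 + 19t, l = 35 - 22t for integer t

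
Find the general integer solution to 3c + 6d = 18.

Step 1: Compute gcd(3, 6) = 3.
Since 3 divides 18, solutions exist.

Step 2: Find a particular solution using extended Euclidean algorithm.
We get c₀ = 6, d₀ = 0.
Check: 3*6 + 6*0 = 18 = 18 ✓

Step 3: Write the general solution.
c = 6 + (6/3)t = 6 + 2t
d = 0 - (3/3)t = 0 - 1t
for any integer t.

c = 6 + 2t, d = 0 - 1t for integer t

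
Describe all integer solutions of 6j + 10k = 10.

Step 1: Compute gcd(6, 10) = 2.
Since 2 divides 10, solutions exist.

Step 2: Find a particular solution using extended Euclidean algorithm.
We get j₀ = 10, k₀ = -5.
Check: 6*10 + 10*-5 = 10 = 10 ✓

Step 3: Write the general solution.
j = 10 + (10/2)t = 10 + 5t
k = -5 - (6/2)t = -5 - 3t
for any integer t.

j = 10 + 5t, k = -5 - 3t for integer t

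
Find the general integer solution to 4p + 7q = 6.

Step 1: Compute gcd(4, 7) = 1.
Since 1 divides 6, solutions exist.

Step 2: Find a particular solution using extended Euclidean algorithm.
We get p₀ = 12, q₀ = -6.
Check: 4*12 + 7*-6 = 6 = 6 ✓

Step 3: Write the general solution.
p = 12 + (7/1)t = 12 + 7t
q = -6 - (4/1)t = -6 - 4t
for any integer t.

p = 12 + 7t, q = -6 - 4t for integer t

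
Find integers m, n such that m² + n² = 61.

We need to find integers m, n > 0 such that m² + n² = 61.
Trying m = 5: n² = 61 - 5² = 61 - 25 = 36
n = 6
Check: 5² + 6² = 25 + 36 = 61 ✓

61 = 5² + 6²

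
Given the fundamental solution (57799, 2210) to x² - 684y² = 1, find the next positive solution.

Solutions to x² - Dy² = 1 are generated by powers of (x₀ + y₀√D).
The next solution satisfies x₁ + y₁√684 = (x₀ + y₀√684)², giving:
x₁ = x₀² + 684y₀² = 57799² + 684·2210² = 3340724401 + 3340724400 = 6681448801
y₁ = 2x₀y₀ = 2·57799·2210 = 255471580

Verify: 6681448801² - 684·255471580² = 44641758080384337601 - 44641758080384337600 = 1 ✓

x = 6681448801, y = 255471580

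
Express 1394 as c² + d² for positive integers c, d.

We need to find integers c, d > 0 such that c² + d² = 1394.
Trying c = 5: d² = 1394 - 5² = 1394 - 25 = 1369
d = 37
Check: 5² + 37² = 25 + 1369 = 1394 ✓

1394 = 5² + 37²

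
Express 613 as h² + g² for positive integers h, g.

We need to find integers h, g > 0 such that h² + g² = 613.
Trying h = 17: g² = 613 - 17² = 613 - 289 = 324
g = 18
Check: 17² + 18² = 289 + 324 = 613 ✓

613 = 17² + 18²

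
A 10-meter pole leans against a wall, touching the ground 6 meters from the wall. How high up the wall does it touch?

The ladder, wall, and ground form a right triangle with hypotenuse 10 and one leg 6.
By the Pythagorean theorem: h² = 10² - 6² = 100 - 36 = 64
h = √64 = 8 meters

8 meters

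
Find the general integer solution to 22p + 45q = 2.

Step 1: Compute gcd(22, 45) = 1.
Since 1 divides 2, solutions exist.

Step 2: Find a particular solution using extended Euclidean algorithm.
We get p₀ = -4, q₀ = 2.
Check: 22*-4 + 45*2 = 2 = 2 ✓

Step 3: Write the general solution.
p = -4 + (45/1)t = -4 + 45t
q = 2 - (22/1)t = 2 - 22t
for any integer t.

p = -4 + 45t, q = 2 - 22t for integer t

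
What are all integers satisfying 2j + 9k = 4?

Step 1: Compute gcd(2, 9) = 1.
Since 1 divides 4, solutions exist.

Step 2: Find a particular solution using extended Euclidean algorithm.
We get j₀ = -16, k₀ = 4.
Check: 2*-16 + 9*4 = 4 = 4 ✓

Step 3: Write the general solution.
j = -16 + (9/1)t = -16 + 9t
k = 4 - (2/1)t = 4 - 2t
for any integer t.

j = -16 + 9t, k = 4 - 2t for integer t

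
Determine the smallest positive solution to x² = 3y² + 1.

We seek the smallest positive integers (x, y) with x² - 3y² = 1, i.e., x² = 3y² + 1.
Try successive y values:
y = 1: x² = 3·1² + 1 = 4, x = 2 ✓

Verify: 2² - 3·1² = 4 - 3 = 1 ✓

x = 2, y = 1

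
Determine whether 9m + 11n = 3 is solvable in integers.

Step 1: Compute gcd(9, 11).
gcd(9, 11) = 1

Step 2: Check divisibility.
Does 1 divide 3? 3 = 1 x 3, so yes.

By the theorem on linear Diophantine equations, 9m + 11n = 3 has integer solutions if and only if gcd(9, 11) divides 3. Since 1 | 3, solutions exist.

Yes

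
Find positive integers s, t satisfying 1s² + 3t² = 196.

Try small values of s and check whether (196 - 1s²)/3 is a perfect square.
s = 2: 1·2² = 4, so 3t² = 196 - 4 = 192, giving t² = 64, t = 8.
Check: 1·2² + 3·8² = 4 + 192 = 196 ✓

s = 2, t = 8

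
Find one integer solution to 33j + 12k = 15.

Step 1: Check solvability.
gcd(33, 12) = 3
Since 3 divides 15, solutions exist.

Step 2: Apply extended Euclidean algorithm to find gcd.
We find integers such that 33*x0 + 12*y0 = 3

Step 3: Scale the particular solution.
Multiply by 15/3 = 5:
j = -5, k = 15

Step 4: Verify.
33*(-5) + 12*(15) = 15 = 15 ✓

j = -5, k = 15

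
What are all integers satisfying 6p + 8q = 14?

Step 1: Compute gcd(6, 8) = 2.
Since 2 divides 14, solutions exist.

Step 2: Find a particular solution using extended Euclidean algorithm.
We get p₀ = -7, q₀ = 7.
Check: 6*-7 + 8*7 = 14 = 14 ✓

Step 3: Write the general solution.
p = -7 + (8/2)t = -7 + 4t
q = 7 - (6/2)t = 7 - 3t
for any integer t.

p = -7 + 4t, q = 7 - 3t for integer t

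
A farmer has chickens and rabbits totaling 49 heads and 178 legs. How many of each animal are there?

Let c = chickens, r = rabbits.
Heads: c + r = 49
Legs: 2c + 4r = 178
From the first equation, c = 49 - r. Substitute:
2(49 - r) + 4r = 178
98 + 2r = 178
r = (178 - 98)/2 = 40
c = 49 - 40 = 9

Chickens: 9, Rabbits: 40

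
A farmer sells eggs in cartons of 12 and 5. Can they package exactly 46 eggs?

We need non-negative a, b with 12a + 5b = 46.
gcd(12, 5) = 1 divides 46.
Try a = 3: 5b = 46 - 36 = 10, so b = 2.
One way: 3 cartons of 12 and 2 cartons of 5.

Yes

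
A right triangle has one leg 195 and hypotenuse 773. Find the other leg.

b² = c² - a² = 597529 - 38025 = 559504
b = 748

748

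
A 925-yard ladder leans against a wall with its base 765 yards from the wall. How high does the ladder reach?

The ladder, wall, and ground form a right triangle with hypotenuse 925 and one leg 765.
By the Pythagorean theorem: h² = 925² - 765² = 855625 - 585225 = 270400
h = √270400 = 520 yards

520 yards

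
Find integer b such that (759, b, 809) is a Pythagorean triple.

b² = c² - a² = 809² - 759² = 654481 - 576081 = 78400
b = sqrt(78400) = 280

280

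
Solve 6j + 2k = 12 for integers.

Step 1: Check solvability.
gcd(6, 2) = 2
Since 2 divides 12, solutions exist.

Step 2: Apply extended Euclidean algorithm to find gcd.
We find integers such that 6*x0 + 2*y0 = 2

Step 3: Scale the particular solution.
Multiply by 12/2 = 6:
j = 0, k = 6

Step 4: Verify.
6*(0) + 2*(6) = 12 = 12 ✓

j = 0, k = 6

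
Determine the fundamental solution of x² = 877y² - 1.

We need x² = 877y² - 1. Try successive y:
y = 1: x² = 877·1² - 1 = 876, not a perfect square
y = 2: x² = 877·2² - 1 = 3507, not a perfect square
y = 3: x² = 877·3² - 1 = 7892, not a perfect square
...
y = 8149: x² = 877·8149² - 1 = 58238238276 = 241326² ✓
Check: 241326² - 877·8149² = 58238238276 - 58238238277 = -1 ✓

x = 241326, y = 8149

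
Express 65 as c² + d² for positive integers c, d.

We need to find integers c, d > 0 such that c² + d² = 65.
Trying c = 1: d² = 65 - 1² = 65 - 1 = 64
d = 8
Check: 1² + 8² = 1 + 64 = 65 ✓

65 = 1² + 8²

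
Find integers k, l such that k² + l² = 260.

We need to find integers k, l > 0 such that k² + l² = 260.
Trying k = 2: l² = 260 - 2² = 260 - 4 = 256
l = 16
Check: 2² + 16² = 4 + 256 = 260 ✓

260 = 2² + 16²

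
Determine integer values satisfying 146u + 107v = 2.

Step 1: Check solvability.
gcd(146, 107) = 1
Since 1 divides 2, solutions exist.

Step 2: Apply extended Euclidean algorithm to find gcd.
We find integers such that 146*x0 + 107*y0 = 1

Step 3: Scale the particular solution.
Multiply by 2/1 = 2:
u = 22, v = -30

Step 4: Verify.
146*(22) + 107*(-30) = 2 = 2 ✓

u = 22, v = -30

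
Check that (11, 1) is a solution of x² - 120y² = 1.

Compute x² = 11² = 121
Compute 120y² = 120·1² = 120·1 = 120
x² - 120y² = 121 - 120 = 1
Since this equals 1, (11, 1) is a solution.

Yes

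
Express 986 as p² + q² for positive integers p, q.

We need to find integers p, q > 0 such that p² + q² = 986.
Trying p = 5: q² = 986 - 5² = 986 - 25 = 961
q = 31
Check: 5² + 31² = 25 + 961 = 986 ✓

986 = 5² + 31²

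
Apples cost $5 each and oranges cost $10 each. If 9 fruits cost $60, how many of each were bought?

Let a = apples, o = oranges.
a + o = 9
5a + 10o = 60
Substitute o = 9 - a:
5a + 10(9 - a) = 60
(5 - 10)a = 60 - 90
-5a = -30
a = 6, o = 9 - 6 = 3

Apples: 6, Oranges: 3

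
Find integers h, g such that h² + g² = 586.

We need to find integers h, g > 0 such that h² + g² = 586.
Trying h = 15: g² = 586 - 15² = 586 - 225 = 361
g = 19
Check: 15² + 19² = 225 + 361 = 586 ✓

586 = 15² + 19²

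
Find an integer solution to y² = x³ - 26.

Try small integer x values and check whether x³ - 26 is a perfect square.
x = 3: x³ - 26 = 3³ - 26 = 27 - 26 = 1
Is 1 a perfect square? 1² = 1 ✓
So (x, y) = (3, -1) is a solution.

x = 3, y = -1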